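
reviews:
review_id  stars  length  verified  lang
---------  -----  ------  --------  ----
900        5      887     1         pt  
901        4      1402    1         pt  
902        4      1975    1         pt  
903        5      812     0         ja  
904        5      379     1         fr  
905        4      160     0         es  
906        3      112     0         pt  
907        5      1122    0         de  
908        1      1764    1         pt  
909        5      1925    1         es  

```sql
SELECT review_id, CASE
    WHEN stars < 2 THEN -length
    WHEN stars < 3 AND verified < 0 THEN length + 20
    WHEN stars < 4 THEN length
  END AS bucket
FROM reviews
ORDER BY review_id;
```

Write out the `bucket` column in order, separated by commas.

NULL, NULL, NULL, NULL, NULL, NULL, 112, NULL, -1764, NULL

review_id=900: (no match → NULL) → NULL
review_id=901: (no match → NULL) → NULL
review_id=902: (no match → NULL) → NULL
review_id=903: (no match → NULL) → NULL
review_id=904: (no match → NULL) → NULL
review_id=905: (no match → NULL) → NULL
review_id=906: stars < 4 → 112
review_id=907: (no match → NULL) → NULL
review_id=908: stars < 2 → -1764
review_id=909: (no match → NULL) → NULL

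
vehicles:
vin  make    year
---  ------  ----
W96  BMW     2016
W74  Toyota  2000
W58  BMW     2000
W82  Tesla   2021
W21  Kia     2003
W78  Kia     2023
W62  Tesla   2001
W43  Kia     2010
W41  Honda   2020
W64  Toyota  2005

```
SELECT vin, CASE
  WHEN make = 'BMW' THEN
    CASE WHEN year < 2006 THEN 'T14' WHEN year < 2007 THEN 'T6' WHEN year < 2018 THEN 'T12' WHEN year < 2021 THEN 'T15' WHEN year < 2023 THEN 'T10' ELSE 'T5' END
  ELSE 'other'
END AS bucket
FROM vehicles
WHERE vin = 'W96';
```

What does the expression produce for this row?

vin = W96: make=BMW, year=2016.
make='BMW' → inner[year < 2018] → T12

T12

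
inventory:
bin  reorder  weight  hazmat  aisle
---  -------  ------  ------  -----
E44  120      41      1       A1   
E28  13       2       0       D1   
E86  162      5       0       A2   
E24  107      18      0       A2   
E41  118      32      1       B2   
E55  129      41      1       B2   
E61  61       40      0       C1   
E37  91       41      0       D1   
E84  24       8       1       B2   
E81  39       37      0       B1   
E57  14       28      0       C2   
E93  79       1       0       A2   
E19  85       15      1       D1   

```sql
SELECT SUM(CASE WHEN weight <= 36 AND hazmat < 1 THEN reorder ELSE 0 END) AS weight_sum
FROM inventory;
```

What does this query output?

bin=E44: ✗
bin=E28: ✓ → 13
bin=E86: ✓ → 162
bin=E24: ✓ → 107
bin=E41: ✗
bin=E55: ✗
bin=E61: ✗
bin=E37: ✗
bin=E84: ✗
bin=E81: ✗
bin=E57: ✓ → 14
bin=E93: ✓ → 79
bin=E19: ✗
weight_sum = 13 + 162 + 107 + 14 + 79 = 375

375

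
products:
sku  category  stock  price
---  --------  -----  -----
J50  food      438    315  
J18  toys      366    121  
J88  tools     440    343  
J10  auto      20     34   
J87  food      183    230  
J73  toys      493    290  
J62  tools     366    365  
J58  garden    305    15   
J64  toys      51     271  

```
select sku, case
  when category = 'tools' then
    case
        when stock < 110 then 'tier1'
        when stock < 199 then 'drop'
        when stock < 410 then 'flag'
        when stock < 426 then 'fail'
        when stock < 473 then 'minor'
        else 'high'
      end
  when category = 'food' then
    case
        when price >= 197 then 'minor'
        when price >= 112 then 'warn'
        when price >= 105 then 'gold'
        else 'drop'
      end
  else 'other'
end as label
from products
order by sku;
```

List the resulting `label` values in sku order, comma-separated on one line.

sku=J10: category='auto' → outer ELSE → other
sku=J18: category='toys' → outer ELSE → other
sku=J50: category='food' → inner[price >= 197] → minor
sku=J58: category='garden' → outer ELSE → other
sku=J62: category='tools' → inner[stock < 410] → flag
sku=J64: category='toys' → outer ELSE → other
sku=J73: category='toys' → outer ELSE → other
sku=J87: category='food' → inner[price >= 197] → minor
sku=J88: category='tools' → inner[stock < 473] → minor

other, other, minor, other, flag, other, other, minor, minor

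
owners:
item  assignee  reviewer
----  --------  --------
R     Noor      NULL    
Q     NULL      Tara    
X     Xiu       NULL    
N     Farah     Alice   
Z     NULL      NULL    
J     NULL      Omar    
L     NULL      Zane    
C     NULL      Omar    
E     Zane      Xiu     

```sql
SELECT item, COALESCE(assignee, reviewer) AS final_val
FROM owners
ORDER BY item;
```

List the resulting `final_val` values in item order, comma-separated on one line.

Omar, Zane, Omar, Zane, Farah, Tara, Noor, Xiu, NULL

item=C: assignee=NULL, reviewer=Omar → Omar
item=E: assignee=Zane → Zane
item=J: assignee=NULL, reviewer=Omar → Omar
item=L: assignee=NULL, reviewer=Zane → Zane
item=N: assignee=Farah → Farah
item=Q: assignee=NULL, reviewer=Tara → Tara
item=R: assignee=Noor → Noor
item=X: assignee=Xiu → Xiu
item=Z: assignee=NULL, reviewer=NULL (all NULL) → NULL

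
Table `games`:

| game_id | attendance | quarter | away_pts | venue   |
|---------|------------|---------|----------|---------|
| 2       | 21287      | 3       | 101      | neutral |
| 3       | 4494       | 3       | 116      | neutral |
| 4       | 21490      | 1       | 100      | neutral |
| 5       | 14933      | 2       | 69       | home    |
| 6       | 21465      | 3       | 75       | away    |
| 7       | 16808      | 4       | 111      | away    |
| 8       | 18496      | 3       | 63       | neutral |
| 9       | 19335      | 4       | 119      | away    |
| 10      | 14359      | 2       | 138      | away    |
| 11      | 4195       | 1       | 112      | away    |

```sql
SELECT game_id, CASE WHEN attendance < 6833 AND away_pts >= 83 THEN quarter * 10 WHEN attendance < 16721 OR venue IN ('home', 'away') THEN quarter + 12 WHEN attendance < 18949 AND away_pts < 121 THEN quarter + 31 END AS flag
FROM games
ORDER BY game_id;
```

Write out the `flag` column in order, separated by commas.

game_id=2: (no match → NULL) → NULL
game_id=3: attendance < 6833 AND away_pts >= 83 → 30
game_id=4: (no match → NULL) → NULL
game_id=5: attendance < 16721 OR venue IN ('home', 'away') → 14
game_id=6: attendance < 16721 OR venue IN ('home', 'away') → 15
game_id=7: attendance < 16721 OR venue IN ('home', 'away') → 16
game_id=8: attendance < 18949 AND away_pts < 121 → 34
game_id=9: attendance < 16721 OR venue IN ('home', 'away') → 16
game_id=10: attendance < 16721 OR venue IN ('home', 'away') → 14
game_id=11: attendance < 6833 AND away_pts >= 83 → 10

NULL, 30, NULL, 14, 15, 16, 34, 16, 14, 10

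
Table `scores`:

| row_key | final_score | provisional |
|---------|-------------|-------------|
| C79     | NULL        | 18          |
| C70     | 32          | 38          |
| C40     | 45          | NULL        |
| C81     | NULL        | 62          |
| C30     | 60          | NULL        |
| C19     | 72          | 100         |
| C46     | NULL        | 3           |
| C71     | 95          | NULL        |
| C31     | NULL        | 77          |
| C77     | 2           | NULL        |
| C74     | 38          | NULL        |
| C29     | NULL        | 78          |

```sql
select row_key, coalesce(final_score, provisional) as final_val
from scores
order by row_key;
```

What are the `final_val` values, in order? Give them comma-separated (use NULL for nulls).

72, 78, 60, 77, 45, 3, 32, 95, 38, 2, 18, 62

row_key=C19: final_score=72 → 72
row_key=C29: final_score=NULL, provisional=78 → 78
row_key=C30: final_score=60 → 60
row_key=C31: final_score=NULL, provisional=77 → 77
row_key=C40: final_score=45 → 45
row_key=C46: final_score=NULL, provisional=3 → 3
row_key=C70: final_score=32 → 32
row_key=C71: final_score=95 → 95
row_key=C74: final_score=38 → 38
row_key=C77: final_score=2 → 2
row_key=C79: final_score=NULL, provisional=18 → 18
row_key=C81: final_score=NULL, provisional=62 → 62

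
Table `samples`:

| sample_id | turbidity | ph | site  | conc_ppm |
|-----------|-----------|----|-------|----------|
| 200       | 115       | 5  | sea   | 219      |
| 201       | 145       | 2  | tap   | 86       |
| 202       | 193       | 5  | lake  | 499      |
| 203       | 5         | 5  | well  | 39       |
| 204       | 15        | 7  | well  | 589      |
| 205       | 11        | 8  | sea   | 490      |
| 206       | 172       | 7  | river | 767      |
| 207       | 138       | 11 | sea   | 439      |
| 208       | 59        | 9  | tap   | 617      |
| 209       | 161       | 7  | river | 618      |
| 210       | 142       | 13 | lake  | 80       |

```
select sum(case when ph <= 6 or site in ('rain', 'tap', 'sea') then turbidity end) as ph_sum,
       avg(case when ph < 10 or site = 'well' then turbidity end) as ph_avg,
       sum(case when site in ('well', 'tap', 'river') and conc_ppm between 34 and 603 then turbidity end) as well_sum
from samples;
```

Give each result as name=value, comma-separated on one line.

ph_sum=666, ph_avg=97.3333333333, well_sum=165

[ph_sum: ph <= 6 or site in ('rain', 'tap', 'sea')]
sample_id=200: ✓ → 115
sample_id=201: ✓ → 145
sample_id=202: ✓ → 193
sample_id=203: ✓ → 5
sample_id=204: ✗
sample_id=205: ✓ → 11
sample_id=206: ✗
sample_id=207: ✓ → 138
sample_id=208: ✓ → 59
sample_id=209: ✗
sample_id=210: ✗
ph_sum = 115 + 145 + 193 + 5 + 11 + 138 + 59 = 666
—
[ph_avg: ph < 10 or site = 'well']
sample_id=200: ✓ → 115
sample_id=201: ✓ → 145
sample_id=202: ✓ → 193
sample_id=203: ✓ → 5
sample_id=204: ✓ → 15
sample_id=205: ✓ → 11
sample_id=206: ✓ → 172
sample_id=207: ✗
sample_id=208: ✓ → 59
sample_id=209: ✓ → 161
sample_id=210: ✗
ph_avg = (115 + 145 + 193 + 5 + 15 + 11 + 172 + 59 + 161) / 9 = 97.3333333333
—
[well_sum: site in ('well', 'tap', 'river') and conc_ppm between 34 and 603]
sample_id=200: ✗
sample_id=201: ✓ → 145
sample_id=202: ✗
sample_id=203: ✓ → 5
sample_id=204: ✓ → 15
sample_id=205: ✗
sample_id=206: ✗
sample_id=207: ✗
sample_id=208: ✗
sample_id=209: ✗
sample_id=210: ✗
well_sum = 145 + 5 + 15 = 165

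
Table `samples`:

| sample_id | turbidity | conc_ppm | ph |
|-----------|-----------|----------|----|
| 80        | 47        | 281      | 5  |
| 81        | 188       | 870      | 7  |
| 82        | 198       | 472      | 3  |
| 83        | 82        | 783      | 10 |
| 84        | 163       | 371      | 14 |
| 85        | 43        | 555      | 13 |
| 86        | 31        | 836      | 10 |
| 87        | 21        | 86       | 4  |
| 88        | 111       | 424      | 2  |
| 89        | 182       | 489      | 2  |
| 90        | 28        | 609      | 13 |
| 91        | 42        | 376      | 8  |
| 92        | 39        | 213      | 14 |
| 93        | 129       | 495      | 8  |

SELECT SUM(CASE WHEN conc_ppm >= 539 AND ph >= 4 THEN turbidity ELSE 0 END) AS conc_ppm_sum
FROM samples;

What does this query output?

372

sample_id=80: ✗
sample_id=81: ✓ → 188
sample_id=82: ✗
sample_id=83: ✓ → 82
sample_id=84: ✗
sample_id=85: ✓ → 43
sample_id=86: ✓ → 31
sample_id=87: ✗
sample_id=88: ✗
sample_id=89: ✗
sample_id=90: ✓ → 28
sample_id=91: ✗
sample_id=92: ✗
sample_id=93: ✗
conc_ppm_sum = 188 + 82 + 43 + 31 + 28 = 372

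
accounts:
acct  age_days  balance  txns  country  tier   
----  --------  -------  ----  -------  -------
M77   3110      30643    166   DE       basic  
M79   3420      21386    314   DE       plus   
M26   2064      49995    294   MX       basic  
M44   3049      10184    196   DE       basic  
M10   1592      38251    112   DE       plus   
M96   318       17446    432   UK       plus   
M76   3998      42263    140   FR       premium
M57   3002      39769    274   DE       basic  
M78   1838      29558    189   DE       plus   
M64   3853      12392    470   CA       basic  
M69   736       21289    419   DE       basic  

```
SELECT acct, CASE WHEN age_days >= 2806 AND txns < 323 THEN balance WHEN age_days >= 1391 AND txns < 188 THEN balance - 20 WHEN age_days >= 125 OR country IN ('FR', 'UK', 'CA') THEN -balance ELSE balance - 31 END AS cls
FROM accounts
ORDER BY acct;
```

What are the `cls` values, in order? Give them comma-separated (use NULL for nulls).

acct=M10: age_days >= 1391 AND txns < 188 → 38231
acct=M26: age_days >= 125 OR country IN ('FR', 'UK', 'CA') → -49995
acct=M44: age_days >= 2806 AND txns < 323 → 10184
acct=M57: age_days >= 2806 AND txns < 323 → 39769
acct=M64: age_days >= 125 OR country IN ('FR', 'UK', 'CA') → -12392
acct=M69: age_days >= 125 OR country IN ('FR', 'UK', 'CA') → -21289
acct=M76: age_days >= 2806 AND txns < 323 → 42263
acct=M77: age_days >= 2806 AND txns < 323 → 30643
acct=M78: age_days >= 125 OR country IN ('FR', 'UK', 'CA') → -29558
acct=M79: age_days >= 2806 AND txns < 323 → 21386
acct=M96: age_days >= 125 OR country IN ('FR', 'UK', 'CA') → -17446

38231, -49995, 10184, 39769, -12392, -21289, 42263, 30643, -29558, 21386, -17446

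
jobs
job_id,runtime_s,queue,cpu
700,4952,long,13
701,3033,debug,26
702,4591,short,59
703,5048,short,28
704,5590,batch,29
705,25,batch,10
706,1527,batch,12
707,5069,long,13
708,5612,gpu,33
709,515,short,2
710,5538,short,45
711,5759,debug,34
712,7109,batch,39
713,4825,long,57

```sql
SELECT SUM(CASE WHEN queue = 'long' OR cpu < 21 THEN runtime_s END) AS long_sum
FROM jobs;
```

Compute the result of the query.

16913

job_id=700: ✓ → 4952
job_id=701: ✗
job_id=702: ✗
job_id=703: ✗
job_id=704: ✗
job_id=705: ✓ → 25
job_id=706: ✓ → 1527
job_id=707: ✓ → 5069
job_id=708: ✗
job_id=709: ✓ → 515
job_id=710: ✗
job_id=711: ✗
job_id=712: ✗
job_id=713: ✓ → 4825
long_sum = 4952 + 25 + 1527 + 5069 + 515 + 4825 = 16913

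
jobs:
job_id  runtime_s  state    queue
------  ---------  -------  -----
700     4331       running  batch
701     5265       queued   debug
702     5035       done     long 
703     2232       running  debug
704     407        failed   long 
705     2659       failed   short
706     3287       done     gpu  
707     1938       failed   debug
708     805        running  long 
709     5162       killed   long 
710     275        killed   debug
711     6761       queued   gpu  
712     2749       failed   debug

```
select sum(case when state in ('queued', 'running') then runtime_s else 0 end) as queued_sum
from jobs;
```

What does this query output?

19394

job_id=700: ✓ → 4331
job_id=701: ✓ → 5265
job_id=702: ✗
job_id=703: ✓ → 2232
job_id=704: ✗
job_id=705: ✗
job_id=706: ✗
job_id=707: ✗
job_id=708: ✓ → 805
job_id=709: ✗
job_id=710: ✗
job_id=711: ✓ → 6761
job_id=712: ✗
queued_sum = 4331 + 5265 + 2232 + 805 + 6761 = 19394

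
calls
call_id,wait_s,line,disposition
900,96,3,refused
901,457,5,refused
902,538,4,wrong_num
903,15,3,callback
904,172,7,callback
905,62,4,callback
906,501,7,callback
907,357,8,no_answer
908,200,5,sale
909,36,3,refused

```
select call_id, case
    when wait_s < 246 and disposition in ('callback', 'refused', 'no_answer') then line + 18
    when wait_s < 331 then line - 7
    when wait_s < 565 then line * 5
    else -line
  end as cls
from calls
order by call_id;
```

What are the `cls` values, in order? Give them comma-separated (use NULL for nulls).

21, 25, 20, 21, 25, 22, 35, 40, -2, 21

call_id=900: wait_s < 246 and disposition in ('callback', 'refused', 'no_answer') → 21
call_id=901: wait_s < 565 → 25
call_id=902: wait_s < 565 → 20
call_id=903: wait_s < 246 and disposition in ('callback', 'refused', 'no_answer') → 21
call_id=904: wait_s < 246 and disposition in ('callback', 'refused', 'no_answer') → 25
call_id=905: wait_s < 246 and disposition in ('callback', 'refused', 'no_answer') → 22
call_id=906: wait_s < 565 → 35
call_id=907: wait_s < 565 → 40
call_id=908: wait_s < 331 → -2
call_id=909: wait_s < 246 and disposition in ('callback', 'refused', 'no_answer') → 21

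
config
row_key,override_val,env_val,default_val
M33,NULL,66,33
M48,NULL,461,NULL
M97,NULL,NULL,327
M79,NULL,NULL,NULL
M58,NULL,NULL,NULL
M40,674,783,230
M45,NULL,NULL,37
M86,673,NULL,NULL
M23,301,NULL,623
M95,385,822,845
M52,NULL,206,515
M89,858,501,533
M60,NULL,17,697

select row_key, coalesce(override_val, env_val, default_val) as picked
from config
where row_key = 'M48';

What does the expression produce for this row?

row_key = M48: override_val=NULL, env_val=461, default_val=NULL.
override_val=NULL, env_val=461 → 461

461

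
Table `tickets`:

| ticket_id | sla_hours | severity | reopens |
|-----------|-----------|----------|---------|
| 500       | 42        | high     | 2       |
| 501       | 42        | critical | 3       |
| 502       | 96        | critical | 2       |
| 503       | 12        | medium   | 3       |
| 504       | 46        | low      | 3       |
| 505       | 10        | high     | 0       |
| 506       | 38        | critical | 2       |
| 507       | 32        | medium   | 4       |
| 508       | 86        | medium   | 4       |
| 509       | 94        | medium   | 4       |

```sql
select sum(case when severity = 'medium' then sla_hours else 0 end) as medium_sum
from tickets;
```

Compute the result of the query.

224

ticket_id=500: ✗
ticket_id=501: ✗
ticket_id=502: ✗
ticket_id=503: ✓ → 12
ticket_id=504: ✗
ticket_id=505: ✗
ticket_id=506: ✗
ticket_id=507: ✓ → 32
ticket_id=508: ✓ → 86
ticket_id=509: ✓ → 94
medium_sum = 12 + 32 + 86 + 94 = 224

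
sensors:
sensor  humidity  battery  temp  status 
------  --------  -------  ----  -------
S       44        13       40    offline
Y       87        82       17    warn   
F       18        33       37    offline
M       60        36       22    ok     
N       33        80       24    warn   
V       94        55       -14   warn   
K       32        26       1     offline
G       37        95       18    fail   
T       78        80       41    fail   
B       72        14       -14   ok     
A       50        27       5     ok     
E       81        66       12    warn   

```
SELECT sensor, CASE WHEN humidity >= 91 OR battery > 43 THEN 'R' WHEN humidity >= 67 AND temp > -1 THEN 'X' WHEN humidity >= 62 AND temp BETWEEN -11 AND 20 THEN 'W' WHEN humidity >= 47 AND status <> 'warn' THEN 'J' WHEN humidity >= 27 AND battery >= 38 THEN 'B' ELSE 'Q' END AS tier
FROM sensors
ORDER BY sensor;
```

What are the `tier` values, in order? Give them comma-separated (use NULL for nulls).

sensor=A: humidity >= 47 AND status <> 'warn' → J
sensor=B: humidity >= 47 AND status <> 'warn' → J
sensor=E: humidity >= 91 OR battery > 43 → R
sensor=F: ELSE → Q
sensor=G: humidity >= 91 OR battery > 43 → R
sensor=K: ELSE → Q
sensor=M: humidity >= 47 AND status <> 'warn' → J
sensor=N: humidity >= 91 OR battery > 43 → R
sensor=S: ELSE → Q
sensor=T: humidity >= 91 OR battery > 43 → R
sensor=V: humidity >= 91 OR battery > 43 → R
sensor=Y: humidity >= 91 OR battery > 43 → R

J, J, R, Q, R, Q, J, R, Q, R, R, R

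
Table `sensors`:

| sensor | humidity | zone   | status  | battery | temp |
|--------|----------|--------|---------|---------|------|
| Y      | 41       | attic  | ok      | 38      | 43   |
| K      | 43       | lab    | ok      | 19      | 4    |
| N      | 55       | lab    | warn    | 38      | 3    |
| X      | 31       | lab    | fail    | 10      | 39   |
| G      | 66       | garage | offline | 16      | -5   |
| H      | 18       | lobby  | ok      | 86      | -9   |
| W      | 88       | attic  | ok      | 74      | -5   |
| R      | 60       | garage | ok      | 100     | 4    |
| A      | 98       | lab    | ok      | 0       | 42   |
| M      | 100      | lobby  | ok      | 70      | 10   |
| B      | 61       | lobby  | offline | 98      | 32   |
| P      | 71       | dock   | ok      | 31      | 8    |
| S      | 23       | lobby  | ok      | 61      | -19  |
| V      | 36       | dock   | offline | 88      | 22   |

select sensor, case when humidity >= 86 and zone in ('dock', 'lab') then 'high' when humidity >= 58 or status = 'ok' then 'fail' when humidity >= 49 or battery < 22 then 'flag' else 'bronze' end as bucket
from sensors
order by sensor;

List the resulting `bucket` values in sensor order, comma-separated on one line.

sensor=A: humidity >= 86 and zone in ('dock', 'lab') → high
sensor=B: humidity >= 58 or status = 'ok' → fail
sensor=G: humidity >= 58 or status = 'ok' → fail
sensor=H: humidity >= 58 or status = 'ok' → fail
sensor=K: humidity >= 58 or status = 'ok' → fail
sensor=M: humidity >= 58 or status = 'ok' → fail
sensor=N: humidity >= 49 or battery < 22 → flag
sensor=P: humidity >= 58 or status = 'ok' → fail
sensor=R: humidity >= 58 or status = 'ok' → fail
sensor=S: humidity >= 58 or status = 'ok' → fail
sensor=V: ELSE → bronze
sensor=W: humidity >= 58 or status = 'ok' → fail
sensor=X: humidity >= 49 or battery < 22 → flag
sensor=Y: humidity >= 58 or status = 'ok' → fail

high, fail, fail, fail, fail, fail, flag, fail, fail, fail, bronze, fail, flag, fail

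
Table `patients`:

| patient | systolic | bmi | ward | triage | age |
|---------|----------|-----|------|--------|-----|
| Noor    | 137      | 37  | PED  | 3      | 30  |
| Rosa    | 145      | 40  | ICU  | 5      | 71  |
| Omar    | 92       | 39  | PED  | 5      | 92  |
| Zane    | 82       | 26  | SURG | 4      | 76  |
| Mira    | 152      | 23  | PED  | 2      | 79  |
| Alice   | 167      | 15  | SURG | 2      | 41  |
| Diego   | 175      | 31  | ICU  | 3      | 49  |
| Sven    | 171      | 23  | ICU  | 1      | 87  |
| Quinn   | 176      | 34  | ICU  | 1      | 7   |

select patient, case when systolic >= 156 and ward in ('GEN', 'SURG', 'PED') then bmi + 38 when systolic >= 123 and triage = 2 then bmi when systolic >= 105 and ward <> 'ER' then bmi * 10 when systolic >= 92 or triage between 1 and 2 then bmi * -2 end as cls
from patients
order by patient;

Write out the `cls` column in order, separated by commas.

53, 310, 23, 370, -78, 340, 400, 230, NULL

patient=Alice: systolic >= 156 and ward in ('GEN', 'SURG', 'PED') → 53
patient=Diego: systolic >= 105 and ward <> 'ER' → 310
patient=Mira: systolic >= 123 and triage = 2 → 23
patient=Noor: systolic >= 105 and ward <> 'ER' → 370
patient=Omar: systolic >= 92 or triage between 1 and 2 → -78
patient=Quinn: systolic >= 105 and ward <> 'ER' → 340
patient=Rosa: systolic >= 105 and ward <> 'ER' → 400
patient=Sven: systolic >= 105 and ward <> 'ER' → 230
patient=Zane: (no match → NULL) → NULL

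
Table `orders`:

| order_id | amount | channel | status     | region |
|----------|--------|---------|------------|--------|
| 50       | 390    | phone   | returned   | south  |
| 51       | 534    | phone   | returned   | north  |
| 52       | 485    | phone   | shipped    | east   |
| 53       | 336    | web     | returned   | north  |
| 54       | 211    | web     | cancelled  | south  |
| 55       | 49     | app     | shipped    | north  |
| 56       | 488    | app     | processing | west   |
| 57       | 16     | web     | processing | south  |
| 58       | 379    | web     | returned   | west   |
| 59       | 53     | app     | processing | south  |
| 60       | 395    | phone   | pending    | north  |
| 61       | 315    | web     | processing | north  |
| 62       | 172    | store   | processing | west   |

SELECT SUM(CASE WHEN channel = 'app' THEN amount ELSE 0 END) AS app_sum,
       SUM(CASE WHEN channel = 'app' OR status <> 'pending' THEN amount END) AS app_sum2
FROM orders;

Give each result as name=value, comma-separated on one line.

app_sum=590, app_sum2=3428

[app_sum: channel = 'app']
order_id=50: ✗
order_id=51: ✗
order_id=52: ✗
order_id=53: ✗
order_id=54: ✗
order_id=55: ✓ → 49
order_id=56: ✓ → 488
order_id=57: ✗
order_id=58: ✗
order_id=59: ✓ → 53
order_id=60: ✗
order_id=61: ✗
order_id=62: ✗
app_sum = 49 + 488 + 53 = 590
—
[app_sum2: channel = 'app' OR status <> 'pending']
order_id=50: ✓ → 390
order_id=51: ✓ → 534
order_id=52: ✓ → 485
order_id=53: ✓ → 336
order_id=54: ✓ → 211
order_id=55: ✓ → 49
order_id=56: ✓ → 488
order_id=57: ✓ → 16
order_id=58: ✓ → 379
order_id=59: ✓ → 53
order_id=60: ✗
order_id=61: ✓ → 315
order_id=62: ✓ → 172
app_sum2 = 390 + 534 + 485 + 336 + 211 + 49 + 488 + 16 + 379 + 53 + 315 + 172 = 3428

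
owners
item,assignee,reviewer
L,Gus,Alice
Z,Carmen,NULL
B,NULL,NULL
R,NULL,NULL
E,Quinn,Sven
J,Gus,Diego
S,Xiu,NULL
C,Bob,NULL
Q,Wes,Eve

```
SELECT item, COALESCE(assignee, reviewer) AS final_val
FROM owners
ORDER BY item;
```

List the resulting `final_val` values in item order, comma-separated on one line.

NULL, Bob, Quinn, Gus, Gus, Wes, NULL, Xiu, Carmen

item=B: assignee=NULL, reviewer=NULL (all NULL) → NULL
item=C: assignee=Bob → Bob
item=E: assignee=Quinn → Quinn
item=J: assignee=Gus → Gus
item=L: assignee=Gus → Gus
item=Q: assignee=Wes → Wes
item=R: assignee=NULL, reviewer=NULL (all NULL) → NULL
item=S: assignee=Xiu → Xiu
item=Z: assignee=Carmen → Carmen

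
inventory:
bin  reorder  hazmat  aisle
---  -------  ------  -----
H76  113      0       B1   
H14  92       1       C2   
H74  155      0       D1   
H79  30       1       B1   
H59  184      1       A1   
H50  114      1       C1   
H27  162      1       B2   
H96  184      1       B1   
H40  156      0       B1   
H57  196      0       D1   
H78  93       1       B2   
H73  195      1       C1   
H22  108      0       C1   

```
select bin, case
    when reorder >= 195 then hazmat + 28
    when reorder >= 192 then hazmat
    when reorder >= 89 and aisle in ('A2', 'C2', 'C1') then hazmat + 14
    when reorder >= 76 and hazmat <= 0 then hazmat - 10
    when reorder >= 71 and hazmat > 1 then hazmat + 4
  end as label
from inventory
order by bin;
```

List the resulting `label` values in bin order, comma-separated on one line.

15, 14, NULL, -10, 15, 28, NULL, 29, -10, -10, NULL, NULL, NULL

bin=H14: reorder >= 89 and aisle in ('A2', 'C2', 'C1') → 15
bin=H22: reorder >= 89 and aisle in ('A2', 'C2', 'C1') → 14
bin=H27: (no match → NULL) → NULL
bin=H40: reorder >= 76 and hazmat <= 0 → -10
bin=H50: reorder >= 89 and aisle in ('A2', 'C2', 'C1') → 15
bin=H57: reorder >= 195 → 28
bin=H59: (no match → NULL) → NULL
bin=H73: reorder >= 195 → 29
bin=H74: reorder >= 76 and hazmat <= 0 → -10
bin=H76: reorder >= 76 and hazmat <= 0 → -10
bin=H78: (no match → NULL) → NULL
bin=H79: (no match → NULL) → NULL
bin=H96: (no match → NULL) → NULL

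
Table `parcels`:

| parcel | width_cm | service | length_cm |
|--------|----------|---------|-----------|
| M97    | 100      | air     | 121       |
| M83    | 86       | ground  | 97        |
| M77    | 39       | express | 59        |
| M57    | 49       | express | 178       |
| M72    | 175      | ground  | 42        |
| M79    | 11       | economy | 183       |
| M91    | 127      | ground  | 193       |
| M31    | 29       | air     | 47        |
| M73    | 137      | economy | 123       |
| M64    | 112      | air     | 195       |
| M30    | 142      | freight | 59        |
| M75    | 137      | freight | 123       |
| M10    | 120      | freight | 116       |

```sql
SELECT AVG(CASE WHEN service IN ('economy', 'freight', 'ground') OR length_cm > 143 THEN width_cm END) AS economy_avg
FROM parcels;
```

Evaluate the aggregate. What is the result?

parcel=M97: ✗
parcel=M83: ✓ → 86
parcel=M77: ✗
parcel=M57: ✓ → 49
parcel=M72: ✓ → 175
parcel=M79: ✓ → 11
parcel=M91: ✓ → 127
parcel=M31: ✗
parcel=M73: ✓ → 137
parcel=M64: ✓ → 112
parcel=M30: ✓ → 142
parcel=M75: ✓ → 137
parcel=M10: ✓ → 120
economy_avg = (86 + 49 + 175 + 11 + 127 + 137 + 112 + 142 + 137 + 120) / 10 = 109.6

109.6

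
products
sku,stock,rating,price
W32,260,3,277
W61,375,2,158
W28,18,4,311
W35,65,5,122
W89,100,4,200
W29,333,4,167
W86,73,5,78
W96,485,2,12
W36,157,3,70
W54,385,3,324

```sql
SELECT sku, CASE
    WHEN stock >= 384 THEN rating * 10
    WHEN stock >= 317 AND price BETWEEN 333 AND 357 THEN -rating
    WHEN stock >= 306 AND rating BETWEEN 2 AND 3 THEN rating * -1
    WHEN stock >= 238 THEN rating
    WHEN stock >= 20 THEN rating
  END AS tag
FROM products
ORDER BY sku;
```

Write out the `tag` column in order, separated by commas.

sku=W28: (no match → NULL) → NULL
sku=W29: stock >= 238 → 4
sku=W32: stock >= 238 → 3
sku=W35: stock >= 20 → 5
sku=W36: stock >= 20 → 3
sku=W54: stock >= 384 → 30
sku=W61: stock >= 306 AND rating BETWEEN 2 AND 3 → -2
sku=W86: stock >= 20 → 5
sku=W89: stock >= 20 → 4
sku=W96: stock >= 384 → 20

NULL, 4, 3, 5, 3, 30, -2, 5, 4, 20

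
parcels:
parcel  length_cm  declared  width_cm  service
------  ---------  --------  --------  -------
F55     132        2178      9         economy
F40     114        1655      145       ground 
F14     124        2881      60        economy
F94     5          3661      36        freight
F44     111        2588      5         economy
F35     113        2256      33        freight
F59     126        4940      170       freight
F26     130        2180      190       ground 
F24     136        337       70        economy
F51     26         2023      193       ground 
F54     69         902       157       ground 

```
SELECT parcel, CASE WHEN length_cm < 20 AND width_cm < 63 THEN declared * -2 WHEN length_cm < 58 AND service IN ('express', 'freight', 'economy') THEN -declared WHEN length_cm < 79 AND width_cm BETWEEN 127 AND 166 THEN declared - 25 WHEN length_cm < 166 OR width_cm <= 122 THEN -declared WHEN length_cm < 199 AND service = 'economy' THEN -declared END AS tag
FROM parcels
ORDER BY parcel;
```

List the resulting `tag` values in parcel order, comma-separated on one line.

-2881, -337, -2180, -2256, -1655, -2588, -2023, 877, -2178, -4940, -7322

parcel=F14: length_cm < 166 OR width_cm <= 122 → -2881
parcel=F24: length_cm < 166 OR width_cm <= 122 → -337
parcel=F26: length_cm < 166 OR width_cm <= 122 → -2180
parcel=F35: length_cm < 166 OR width_cm <= 122 → -2256
parcel=F40: length_cm < 166 OR width_cm <= 122 → -1655
parcel=F44: length_cm < 166 OR width_cm <= 122 → -2588
parcel=F51: length_cm < 166 OR width_cm <= 122 → -2023
parcel=F54: length_cm < 79 AND width_cm BETWEEN 127 AND 166 → 877
parcel=F55: length_cm < 166 OR width_cm <= 122 → -2178
parcel=F59: length_cm < 166 OR width_cm <= 122 → -4940
parcel=F94: length_cm < 20 AND width_cm < 63 → -7322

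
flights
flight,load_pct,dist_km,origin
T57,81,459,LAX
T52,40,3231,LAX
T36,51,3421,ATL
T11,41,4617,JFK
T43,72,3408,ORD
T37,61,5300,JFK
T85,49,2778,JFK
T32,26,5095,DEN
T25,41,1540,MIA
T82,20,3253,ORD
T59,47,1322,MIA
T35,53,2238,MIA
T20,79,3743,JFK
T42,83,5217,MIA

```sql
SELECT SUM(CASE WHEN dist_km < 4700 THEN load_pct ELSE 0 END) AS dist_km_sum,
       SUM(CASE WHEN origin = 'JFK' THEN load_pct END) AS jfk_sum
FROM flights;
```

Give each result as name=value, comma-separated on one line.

[dist_km_sum: dist_km < 4700]
flight=T57: ✓ → 81
flight=T52: ✓ → 40
flight=T36: ✓ → 51
flight=T11: ✓ → 41
flight=T43: ✓ → 72
flight=T37: ✗
flight=T85: ✓ → 49
flight=T32: ✗
flight=T25: ✓ → 41
flight=T82: ✓ → 20
flight=T59: ✓ → 47
flight=T35: ✓ → 53
flight=T20: ✓ → 79
flight=T42: ✗
dist_km_sum = 81 + 40 + 51 + 41 + 72 + 49 + 41 + 20 + 47 + 53 + 79 = 574
—
[jfk_sum: origin = 'JFK']
flight=T57: ✗
flight=T52: ✗
flight=T36: ✗
flight=T11: ✓ → 41
flight=T43: ✗
flight=T37: ✓ → 61
flight=T85: ✓ → 49
flight=T32: ✗
flight=T25: ✗
flight=T82: ✗
flight=T59: ✗
flight=T35: ✗
flight=T20: ✓ → 79
flight=T42: ✗
jfk_sum = 41 + 61 + 49 + 79 = 230

dist_km_sum=574, jfk_sum=230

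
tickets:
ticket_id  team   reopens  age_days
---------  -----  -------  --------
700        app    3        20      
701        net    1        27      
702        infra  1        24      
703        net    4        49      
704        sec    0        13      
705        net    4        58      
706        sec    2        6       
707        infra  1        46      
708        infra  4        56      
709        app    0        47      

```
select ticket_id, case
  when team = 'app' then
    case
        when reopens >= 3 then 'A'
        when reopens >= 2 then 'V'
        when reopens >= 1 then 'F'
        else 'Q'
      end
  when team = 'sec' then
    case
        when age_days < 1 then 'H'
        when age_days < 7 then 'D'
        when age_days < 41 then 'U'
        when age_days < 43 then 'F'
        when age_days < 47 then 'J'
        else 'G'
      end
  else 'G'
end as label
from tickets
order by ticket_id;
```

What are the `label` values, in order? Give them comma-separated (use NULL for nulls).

ticket_id=700: team='app' → inner[reopens >= 3] → A
ticket_id=701: team='net' → outer ELSE → G
ticket_id=702: team='infra' → outer ELSE → G
ticket_id=703: team='net' → outer ELSE → G
ticket_id=704: team='sec' → inner[age_days < 41] → U
ticket_id=705: team='net' → outer ELSE → G
ticket_id=706: team='sec' → inner[age_days < 7] → D
ticket_id=707: team='infra' → outer ELSE → G
ticket_id=708: team='infra' → outer ELSE → G
ticket_id=709: team='app' → inner[ELSE] → Q

A, G, G, G, U, G, D, G, G, Q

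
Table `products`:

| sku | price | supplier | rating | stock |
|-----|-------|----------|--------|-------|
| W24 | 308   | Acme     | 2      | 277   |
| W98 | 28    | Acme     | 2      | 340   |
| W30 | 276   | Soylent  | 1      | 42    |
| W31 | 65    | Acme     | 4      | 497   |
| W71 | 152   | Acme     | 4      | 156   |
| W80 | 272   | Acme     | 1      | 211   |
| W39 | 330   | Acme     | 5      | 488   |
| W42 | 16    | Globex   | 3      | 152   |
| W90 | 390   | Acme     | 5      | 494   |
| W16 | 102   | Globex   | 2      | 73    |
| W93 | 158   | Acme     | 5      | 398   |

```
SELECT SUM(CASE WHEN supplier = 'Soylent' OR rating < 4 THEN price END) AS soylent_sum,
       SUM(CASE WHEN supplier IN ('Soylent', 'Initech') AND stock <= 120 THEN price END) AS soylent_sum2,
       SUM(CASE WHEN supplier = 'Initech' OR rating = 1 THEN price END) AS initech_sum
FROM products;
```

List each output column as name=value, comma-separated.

[soylent_sum: supplier = 'Soylent' OR rating < 4]
sku=W24: ✓ → 308
sku=W98: ✓ → 28
sku=W30: ✓ → 276
sku=W31: ✗
sku=W71: ✗
sku=W80: ✓ → 272
sku=W39: ✗
sku=W42: ✓ → 16
sku=W90: ✗
sku=W16: ✓ → 102
sku=W93: ✗
soylent_sum = 308 + 28 + 276 + 272 + 16 + 102 = 1002
—
[soylent_sum2: supplier IN ('Soylent', 'Initech') AND stock <= 120]
sku=W24: ✗
sku=W98: ✗
sku=W30: ✓ → 276
sku=W31: ✗
sku=W71: ✗
sku=W80: ✗
sku=W39: ✗
sku=W42: ✗
sku=W90: ✗
sku=W16: ✗
sku=W93: ✗
soylent_sum2 = 276
—
[initech_sum: supplier = 'Initech' OR rating = 1]
sku=W24: ✗
sku=W98: ✗
sku=W30: ✓ → 276
sku=W31: ✗
sku=W71: ✗
sku=W80: ✓ → 272
sku=W39: ✗
sku=W42: ✗
sku=W90: ✗
sku=W16: ✗
sku=W93: ✗
initech_sum = 276 + 272 = 548

soylent_sum=1002, soylent_sum2=276, initech_sum=548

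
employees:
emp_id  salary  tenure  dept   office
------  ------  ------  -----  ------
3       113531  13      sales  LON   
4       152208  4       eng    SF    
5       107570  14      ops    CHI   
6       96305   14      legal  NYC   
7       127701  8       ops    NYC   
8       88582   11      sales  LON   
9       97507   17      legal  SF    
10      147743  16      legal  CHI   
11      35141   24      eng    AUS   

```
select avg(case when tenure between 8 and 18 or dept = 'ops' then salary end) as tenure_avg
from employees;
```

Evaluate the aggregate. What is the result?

emp_id=3: ✓ → 113531
emp_id=4: ✗
emp_id=5: ✓ → 107570
emp_id=6: ✓ → 96305
emp_id=7: ✓ → 127701
emp_id=8: ✓ → 88582
emp_id=9: ✓ → 97507
emp_id=10: ✓ → 147743
emp_id=11: ✗
tenure_avg = (113531 + 107570 + 96305 + 127701 + 88582 + 97507 + 147743) / 7 = 111277

111277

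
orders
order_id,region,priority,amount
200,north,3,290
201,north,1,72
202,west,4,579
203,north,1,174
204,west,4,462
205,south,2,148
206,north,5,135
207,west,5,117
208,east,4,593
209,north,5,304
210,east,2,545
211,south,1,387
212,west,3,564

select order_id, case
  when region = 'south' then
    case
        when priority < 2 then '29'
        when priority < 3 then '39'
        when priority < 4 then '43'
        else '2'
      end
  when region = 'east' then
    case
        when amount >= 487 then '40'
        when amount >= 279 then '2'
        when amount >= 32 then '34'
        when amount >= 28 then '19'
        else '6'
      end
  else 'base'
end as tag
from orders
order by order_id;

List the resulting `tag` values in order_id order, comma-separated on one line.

order_id=200: region='north' → outer ELSE → base
order_id=201: region='north' → outer ELSE → base
order_id=202: region='west' → outer ELSE → base
order_id=203: region='north' → outer ELSE → base
order_id=204: region='west' → outer ELSE → base
order_id=205: region='south' → inner[priority < 3] → 39
order_id=206: region='north' → outer ELSE → base
order_id=207: region='west' → outer ELSE → base
order_id=208: region='east' → inner[amount >= 487] → 40
order_id=209: region='north' → outer ELSE → base
order_id=210: region='east' → inner[amount >= 487] → 40
order_id=211: region='south' → inner[priority < 2] → 29
order_id=212: region='west' → outer ELSE → base

base, base, base, base, base, 39, base, base, 40, base, 40, 29, base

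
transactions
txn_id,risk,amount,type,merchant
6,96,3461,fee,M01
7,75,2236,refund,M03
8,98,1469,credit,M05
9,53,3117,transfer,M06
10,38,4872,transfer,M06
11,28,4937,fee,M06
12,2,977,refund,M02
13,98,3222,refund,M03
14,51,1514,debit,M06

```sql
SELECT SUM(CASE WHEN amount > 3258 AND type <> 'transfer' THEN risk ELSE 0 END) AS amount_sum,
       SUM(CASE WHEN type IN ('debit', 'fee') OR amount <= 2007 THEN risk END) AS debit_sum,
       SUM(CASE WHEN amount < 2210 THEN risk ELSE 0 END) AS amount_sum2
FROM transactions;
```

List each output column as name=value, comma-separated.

[amount_sum: amount > 3258 AND type <> 'transfer']
txn_id=6: ✓ → 96
txn_id=7: ✗
txn_id=8: ✗
txn_id=9: ✗
txn_id=10: ✗
txn_id=11: ✓ → 28
txn_id=12: ✗
txn_id=13: ✗
txn_id=14: ✗
amount_sum = 96 + 28 = 124
—
[debit_sum: type IN ('debit', 'fee') OR amount <= 2007]
txn_id=6: ✓ → 96
txn_id=7: ✗
txn_id=8: ✓ → 98
txn_id=9: ✗
txn_id=10: ✗
txn_id=11: ✓ → 28
txn_id=12: ✓ → 2
txn_id=13: ✗
txn_id=14: ✓ → 51
debit_sum = 96 + 98 + 28 + 2 + 51 = 275
—
[amount_sum2: amount < 2210]
txn_id=6: ✗
txn_id=7: ✗
txn_id=8: ✓ → 98
txn_id=9: ✗
txn_id=10: ✗
txn_id=11: ✗
txn_id=12: ✓ → 2
txn_id=13: ✗
txn_id=14: ✓ → 51
amount_sum2 = 98 + 2 + 51 = 151

amount_sum=124, debit_sum=275, amount_sum2=151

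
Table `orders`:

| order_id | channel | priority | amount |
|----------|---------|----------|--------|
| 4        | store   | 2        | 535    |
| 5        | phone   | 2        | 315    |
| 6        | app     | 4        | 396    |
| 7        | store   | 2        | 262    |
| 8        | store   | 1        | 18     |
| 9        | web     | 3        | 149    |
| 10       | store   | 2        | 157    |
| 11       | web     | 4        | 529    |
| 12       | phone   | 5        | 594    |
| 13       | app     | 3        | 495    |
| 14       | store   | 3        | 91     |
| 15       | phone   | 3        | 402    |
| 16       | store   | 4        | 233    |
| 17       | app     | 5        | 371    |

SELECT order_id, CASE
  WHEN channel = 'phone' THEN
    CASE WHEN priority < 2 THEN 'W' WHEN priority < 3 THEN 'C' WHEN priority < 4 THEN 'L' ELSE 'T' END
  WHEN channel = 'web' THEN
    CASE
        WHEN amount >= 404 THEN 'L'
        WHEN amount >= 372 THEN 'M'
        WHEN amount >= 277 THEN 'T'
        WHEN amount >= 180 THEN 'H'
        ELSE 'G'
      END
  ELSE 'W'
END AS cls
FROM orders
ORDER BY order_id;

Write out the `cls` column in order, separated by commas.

order_id=4: channel='store' → outer ELSE → W
order_id=5: channel='phone' → inner[priority < 3] → C
order_id=6: channel='app' → outer ELSE → W
order_id=7: channel='store' → outer ELSE → W
order_id=8: channel='store' → outer ELSE → W
order_id=9: channel='web' → inner[ELSE] → G
order_id=10: channel='store' → outer ELSE → W
order_id=11: channel='web' → inner[amount >= 404] → L
order_id=12: channel='phone' → inner[ELSE] → T
order_id=13: channel='app' → outer ELSE → W
order_id=14: channel='store' → outer ELSE → W
order_id=15: channel='phone' → inner[priority < 4] → L
order_id=16: channel='store' → outer ELSE → W
order_id=17: channel='app' → outer ELSE → W

W, C, W, W, W, G, W, L, T, W, W, L, W, W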